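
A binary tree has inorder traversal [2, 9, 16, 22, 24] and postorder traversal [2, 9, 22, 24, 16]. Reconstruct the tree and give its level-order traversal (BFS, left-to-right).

Inorder:   [2, 9, 16, 22, 24]
Postorder: [2, 9, 22, 24, 16]
Algorithm: postorder visits root last, so walk postorder right-to-left;
each value is the root of the current inorder slice — split it at that
value, recurse on the right subtree first, then the left.
Recursive splits:
  root=16; inorder splits into left=[2, 9], right=[22, 24]
  root=24; inorder splits into left=[22], right=[]
  root=22; inorder splits into left=[], right=[]
  root=9; inorder splits into left=[2], right=[]
  root=2; inorder splits into left=[], right=[]
Reconstructed level-order: [16, 9, 24, 2, 22]


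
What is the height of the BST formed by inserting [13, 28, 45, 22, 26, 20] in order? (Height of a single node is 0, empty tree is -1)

Insertion order: [13, 28, 45, 22, 26, 20]
Tree (level-order array): [13, None, 28, 22, 45, 20, 26]
Compute height bottom-up (empty subtree = -1):
  height(20) = 1 + max(-1, -1) = 0
  height(26) = 1 + max(-1, -1) = 0
  height(22) = 1 + max(0, 0) = 1
  height(45) = 1 + max(-1, -1) = 0
  height(28) = 1 + max(1, 0) = 2
  height(13) = 1 + max(-1, 2) = 3
Height = 3


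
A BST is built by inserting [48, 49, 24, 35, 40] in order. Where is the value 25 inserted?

Starting tree (level order): [48, 24, 49, None, 35, None, None, None, 40]
Insertion path: 48 -> 24 -> 35
Result: insert 25 as left child of 35
Final tree (level order): [48, 24, 49, None, 35, None, None, 25, 40]


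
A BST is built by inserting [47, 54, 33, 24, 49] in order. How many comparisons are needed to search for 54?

Search path for 54: 47 -> 54
Found: True
Comparisons: 2


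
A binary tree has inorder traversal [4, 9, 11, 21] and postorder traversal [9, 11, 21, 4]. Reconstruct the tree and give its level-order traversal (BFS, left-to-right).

Inorder:   [4, 9, 11, 21]
Postorder: [9, 11, 21, 4]
Algorithm: postorder visits root last, so walk postorder right-to-left;
each value is the root of the current inorder slice — split it at that
value, recurse on the right subtree first, then the left.
Recursive splits:
  root=4; inorder splits into left=[], right=[9, 11, 21]
  root=21; inorder splits into left=[9, 11], right=[]
  root=11; inorder splits into left=[9], right=[]
  root=9; inorder splits into left=[], right=[]
Reconstructed level-order: [4, 21, 11, 9]


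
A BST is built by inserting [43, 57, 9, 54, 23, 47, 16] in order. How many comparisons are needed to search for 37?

Search path for 37: 43 -> 9 -> 23
Found: False
Comparisons: 3


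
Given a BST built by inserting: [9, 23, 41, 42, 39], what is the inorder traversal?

Tree insertion order: [9, 23, 41, 42, 39]
Tree (level-order array): [9, None, 23, None, 41, 39, 42]
Inorder traversal: [9, 23, 39, 41, 42]


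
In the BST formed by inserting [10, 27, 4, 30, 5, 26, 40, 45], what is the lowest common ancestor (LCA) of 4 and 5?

Tree insertion order: [10, 27, 4, 30, 5, 26, 40, 45]
Tree (level-order array): [10, 4, 27, None, 5, 26, 30, None, None, None, None, None, 40, None, 45]
In a BST, the LCA of p=4, q=5 is the first node v on the
root-to-leaf path with p <= v <= q (go left if both < v, right if both > v).
Walk from root:
  at 10: both 4 and 5 < 10, go left
  at 4: 4 <= 4 <= 5, this is the LCA
LCA = 4


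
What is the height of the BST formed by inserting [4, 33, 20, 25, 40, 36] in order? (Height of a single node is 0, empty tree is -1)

Insertion order: [4, 33, 20, 25, 40, 36]
Tree (level-order array): [4, None, 33, 20, 40, None, 25, 36]
Compute height bottom-up (empty subtree = -1):
  height(25) = 1 + max(-1, -1) = 0
  height(20) = 1 + max(-1, 0) = 1
  height(36) = 1 + max(-1, -1) = 0
  height(40) = 1 + max(0, -1) = 1
  height(33) = 1 + max(1, 1) = 2
  height(4) = 1 + max(-1, 2) = 3
Height = 3


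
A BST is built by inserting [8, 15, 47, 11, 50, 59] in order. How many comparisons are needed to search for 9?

Search path for 9: 8 -> 15 -> 11
Found: False
Comparisons: 3


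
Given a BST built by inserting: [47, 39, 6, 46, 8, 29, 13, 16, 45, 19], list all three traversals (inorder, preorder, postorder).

Tree insertion order: [47, 39, 6, 46, 8, 29, 13, 16, 45, 19]
Tree (level-order array): [47, 39, None, 6, 46, None, 8, 45, None, None, 29, None, None, 13, None, None, 16, None, 19]
Inorder (L, root, R): [6, 8, 13, 16, 19, 29, 39, 45, 46, 47]
Preorder (root, L, R): [47, 39, 6, 8, 29, 13, 16, 19, 46, 45]
Postorder (L, R, root): [19, 16, 13, 29, 8, 6, 45, 46, 39, 47]


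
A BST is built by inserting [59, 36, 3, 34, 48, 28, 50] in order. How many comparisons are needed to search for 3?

Search path for 3: 59 -> 36 -> 3
Found: True
Comparisons: 3


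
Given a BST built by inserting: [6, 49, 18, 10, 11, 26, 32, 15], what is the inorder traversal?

Tree insertion order: [6, 49, 18, 10, 11, 26, 32, 15]
Tree (level-order array): [6, None, 49, 18, None, 10, 26, None, 11, None, 32, None, 15]
Inorder traversal: [6, 10, 11, 15, 18, 26, 32, 49]


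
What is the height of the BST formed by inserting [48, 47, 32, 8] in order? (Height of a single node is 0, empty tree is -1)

Insertion order: [48, 47, 32, 8]
Tree (level-order array): [48, 47, None, 32, None, 8]
Compute height bottom-up (empty subtree = -1):
  height(8) = 1 + max(-1, -1) = 0
  height(32) = 1 + max(0, -1) = 1
  height(47) = 1 + max(1, -1) = 2
  height(48) = 1 + max(2, -1) = 3
Height = 3


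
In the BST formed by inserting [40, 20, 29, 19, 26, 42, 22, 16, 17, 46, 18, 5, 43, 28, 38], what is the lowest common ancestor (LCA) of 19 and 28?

Tree insertion order: [40, 20, 29, 19, 26, 42, 22, 16, 17, 46, 18, 5, 43, 28, 38]
Tree (level-order array): [40, 20, 42, 19, 29, None, 46, 16, None, 26, 38, 43, None, 5, 17, 22, 28, None, None, None, None, None, None, None, 18]
In a BST, the LCA of p=19, q=28 is the first node v on the
root-to-leaf path with p <= v <= q (go left if both < v, right if both > v).
Walk from root:
  at 40: both 19 and 28 < 40, go left
  at 20: 19 <= 20 <= 28, this is the LCA
LCA = 20


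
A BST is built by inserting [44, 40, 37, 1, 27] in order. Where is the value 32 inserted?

Starting tree (level order): [44, 40, None, 37, None, 1, None, None, 27]
Insertion path: 44 -> 40 -> 37 -> 1 -> 27
Result: insert 32 as right child of 27
Final tree (level order): [44, 40, None, 37, None, 1, None, None, 27, None, 32]


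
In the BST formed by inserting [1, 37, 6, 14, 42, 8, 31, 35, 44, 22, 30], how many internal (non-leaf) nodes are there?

Tree built from: [1, 37, 6, 14, 42, 8, 31, 35, 44, 22, 30]
Tree (level-order array): [1, None, 37, 6, 42, None, 14, None, 44, 8, 31, None, None, None, None, 22, 35, None, 30]
Rule: An internal node has at least one child.
Per-node child counts:
  node 1: 1 child(ren)
  node 37: 2 child(ren)
  node 6: 1 child(ren)
  node 14: 2 child(ren)
  node 8: 0 child(ren)
  node 31: 2 child(ren)
  node 22: 1 child(ren)
  node 30: 0 child(ren)
  node 35: 0 child(ren)
  node 42: 1 child(ren)
  node 44: 0 child(ren)
Matching nodes: [1, 37, 6, 14, 31, 22, 42]
Count of internal (non-leaf) nodes: 7


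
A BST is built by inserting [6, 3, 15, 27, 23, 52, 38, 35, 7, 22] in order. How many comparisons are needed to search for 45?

Search path for 45: 6 -> 15 -> 27 -> 52 -> 38
Found: False
Comparisons: 5


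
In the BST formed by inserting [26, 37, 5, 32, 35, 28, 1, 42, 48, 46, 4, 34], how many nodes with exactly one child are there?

Tree built from: [26, 37, 5, 32, 35, 28, 1, 42, 48, 46, 4, 34]
Tree (level-order array): [26, 5, 37, 1, None, 32, 42, None, 4, 28, 35, None, 48, None, None, None, None, 34, None, 46]
Rule: These are nodes with exactly 1 non-null child.
Per-node child counts:
  node 26: 2 child(ren)
  node 5: 1 child(ren)
  node 1: 1 child(ren)
  node 4: 0 child(ren)
  node 37: 2 child(ren)
  node 32: 2 child(ren)
  node 28: 0 child(ren)
  node 35: 1 child(ren)
  node 34: 0 child(ren)
  node 42: 1 child(ren)
  node 48: 1 child(ren)
  node 46: 0 child(ren)
Matching nodes: [5, 1, 35, 42, 48]
Count of nodes with exactly one child: 5


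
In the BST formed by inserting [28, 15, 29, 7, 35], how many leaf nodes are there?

Tree built from: [28, 15, 29, 7, 35]
Tree (level-order array): [28, 15, 29, 7, None, None, 35]
Rule: A leaf has 0 children.
Per-node child counts:
  node 28: 2 child(ren)
  node 15: 1 child(ren)
  node 7: 0 child(ren)
  node 29: 1 child(ren)
  node 35: 0 child(ren)
Matching nodes: [7, 35]
Count of leaf nodes: 2


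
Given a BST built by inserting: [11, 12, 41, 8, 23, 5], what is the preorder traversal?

Tree insertion order: [11, 12, 41, 8, 23, 5]
Tree (level-order array): [11, 8, 12, 5, None, None, 41, None, None, 23]
Preorder traversal: [11, 8, 5, 12, 41, 23]


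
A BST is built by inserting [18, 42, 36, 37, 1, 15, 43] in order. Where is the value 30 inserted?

Starting tree (level order): [18, 1, 42, None, 15, 36, 43, None, None, None, 37]
Insertion path: 18 -> 42 -> 36
Result: insert 30 as left child of 36
Final tree (level order): [18, 1, 42, None, 15, 36, 43, None, None, 30, 37]


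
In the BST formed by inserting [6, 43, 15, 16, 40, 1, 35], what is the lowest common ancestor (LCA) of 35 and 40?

Tree insertion order: [6, 43, 15, 16, 40, 1, 35]
Tree (level-order array): [6, 1, 43, None, None, 15, None, None, 16, None, 40, 35]
In a BST, the LCA of p=35, q=40 is the first node v on the
root-to-leaf path with p <= v <= q (go left if both < v, right if both > v).
Walk from root:
  at 6: both 35 and 40 > 6, go right
  at 43: both 35 and 40 < 43, go left
  at 15: both 35 and 40 > 15, go right
  at 16: both 35 and 40 > 16, go right
  at 40: 35 <= 40 <= 40, this is the LCA
LCA = 40


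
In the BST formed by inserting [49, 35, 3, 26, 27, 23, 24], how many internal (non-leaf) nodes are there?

Tree built from: [49, 35, 3, 26, 27, 23, 24]
Tree (level-order array): [49, 35, None, 3, None, None, 26, 23, 27, None, 24]
Rule: An internal node has at least one child.
Per-node child counts:
  node 49: 1 child(ren)
  node 35: 1 child(ren)
  node 3: 1 child(ren)
  node 26: 2 child(ren)
  node 23: 1 child(ren)
  node 24: 0 child(ren)
  node 27: 0 child(ren)
Matching nodes: [49, 35, 3, 26, 23]
Count of internal (non-leaf) nodes: 5


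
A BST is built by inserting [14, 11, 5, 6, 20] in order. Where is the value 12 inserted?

Starting tree (level order): [14, 11, 20, 5, None, None, None, None, 6]
Insertion path: 14 -> 11
Result: insert 12 as right child of 11
Final tree (level order): [14, 11, 20, 5, 12, None, None, None, 6]


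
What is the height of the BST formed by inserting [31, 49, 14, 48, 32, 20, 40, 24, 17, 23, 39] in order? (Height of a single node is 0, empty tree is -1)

Insertion order: [31, 49, 14, 48, 32, 20, 40, 24, 17, 23, 39]
Tree (level-order array): [31, 14, 49, None, 20, 48, None, 17, 24, 32, None, None, None, 23, None, None, 40, None, None, 39]
Compute height bottom-up (empty subtree = -1):
  height(17) = 1 + max(-1, -1) = 0
  height(23) = 1 + max(-1, -1) = 0
  height(24) = 1 + max(0, -1) = 1
  height(20) = 1 + max(0, 1) = 2
  height(14) = 1 + max(-1, 2) = 3
  height(39) = 1 + max(-1, -1) = 0
  height(40) = 1 + max(0, -1) = 1
  height(32) = 1 + max(-1, 1) = 2
  height(48) = 1 + max(2, -1) = 3
  height(49) = 1 + max(3, -1) = 4
  height(31) = 1 + max(3, 4) = 5
Height = 5


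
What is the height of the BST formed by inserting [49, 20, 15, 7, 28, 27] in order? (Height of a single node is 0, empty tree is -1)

Insertion order: [49, 20, 15, 7, 28, 27]
Tree (level-order array): [49, 20, None, 15, 28, 7, None, 27]
Compute height bottom-up (empty subtree = -1):
  height(7) = 1 + max(-1, -1) = 0
  height(15) = 1 + max(0, -1) = 1
  height(27) = 1 + max(-1, -1) = 0
  height(28) = 1 + max(0, -1) = 1
  height(20) = 1 + max(1, 1) = 2
  height(49) = 1 + max(2, -1) = 3
Height = 3


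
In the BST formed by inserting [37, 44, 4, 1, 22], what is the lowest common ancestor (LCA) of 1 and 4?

Tree insertion order: [37, 44, 4, 1, 22]
Tree (level-order array): [37, 4, 44, 1, 22]
In a BST, the LCA of p=1, q=4 is the first node v on the
root-to-leaf path with p <= v <= q (go left if both < v, right if both > v).
Walk from root:
  at 37: both 1 and 4 < 37, go left
  at 4: 1 <= 4 <= 4, this is the LCA
LCA = 4


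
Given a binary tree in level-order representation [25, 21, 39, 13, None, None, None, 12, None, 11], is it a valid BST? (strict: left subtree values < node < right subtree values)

Level-order array: [25, 21, 39, 13, None, None, None, 12, None, 11]
Validate using subtree bounds (lo, hi): at each node, require lo < value < hi,
then recurse left with hi=value and right with lo=value.
Preorder trace (stopping at first violation):
  at node 25 with bounds (-inf, +inf): OK
  at node 21 with bounds (-inf, 25): OK
  at node 13 with bounds (-inf, 21): OK
  at node 12 with bounds (-inf, 13): OK
  at node 11 with bounds (-inf, 12): OK
  at node 39 with bounds (25, +inf): OK
No violation found at any node.
Result: Valid BST


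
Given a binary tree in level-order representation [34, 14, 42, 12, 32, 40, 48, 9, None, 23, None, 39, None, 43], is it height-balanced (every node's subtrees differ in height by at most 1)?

Tree (level-order array): [34, 14, 42, 12, 32, 40, 48, 9, None, 23, None, 39, None, 43]
Definition: a tree is height-balanced if, at every node, |h(left) - h(right)| <= 1 (empty subtree has height -1).
Bottom-up per-node check:
  node 9: h_left=-1, h_right=-1, diff=0 [OK], height=0
  node 12: h_left=0, h_right=-1, diff=1 [OK], height=1
  node 23: h_left=-1, h_right=-1, diff=0 [OK], height=0
  node 32: h_left=0, h_right=-1, diff=1 [OK], height=1
  node 14: h_left=1, h_right=1, diff=0 [OK], height=2
  node 39: h_left=-1, h_right=-1, diff=0 [OK], height=0
  node 40: h_left=0, h_right=-1, diff=1 [OK], height=1
  node 43: h_left=-1, h_right=-1, diff=0 [OK], height=0
  node 48: h_left=0, h_right=-1, diff=1 [OK], height=1
  node 42: h_left=1, h_right=1, diff=0 [OK], height=2
  node 34: h_left=2, h_right=2, diff=0 [OK], height=3
All nodes satisfy the balance condition.
Result: Balanced


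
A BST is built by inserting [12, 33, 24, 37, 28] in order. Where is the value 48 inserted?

Starting tree (level order): [12, None, 33, 24, 37, None, 28]
Insertion path: 12 -> 33 -> 37
Result: insert 48 as right child of 37
Final tree (level order): [12, None, 33, 24, 37, None, 28, None, 48]


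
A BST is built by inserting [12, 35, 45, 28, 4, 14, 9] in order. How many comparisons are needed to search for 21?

Search path for 21: 12 -> 35 -> 28 -> 14
Found: False
Comparisons: 4


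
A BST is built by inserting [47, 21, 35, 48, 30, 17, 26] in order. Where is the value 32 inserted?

Starting tree (level order): [47, 21, 48, 17, 35, None, None, None, None, 30, None, 26]
Insertion path: 47 -> 21 -> 35 -> 30
Result: insert 32 as right child of 30
Final tree (level order): [47, 21, 48, 17, 35, None, None, None, None, 30, None, 26, 32]


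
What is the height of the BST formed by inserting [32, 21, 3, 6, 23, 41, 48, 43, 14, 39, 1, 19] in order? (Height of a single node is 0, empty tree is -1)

Insertion order: [32, 21, 3, 6, 23, 41, 48, 43, 14, 39, 1, 19]
Tree (level-order array): [32, 21, 41, 3, 23, 39, 48, 1, 6, None, None, None, None, 43, None, None, None, None, 14, None, None, None, 19]
Compute height bottom-up (empty subtree = -1):
  height(1) = 1 + max(-1, -1) = 0
  height(19) = 1 + max(-1, -1) = 0
  height(14) = 1 + max(-1, 0) = 1
  height(6) = 1 + max(-1, 1) = 2
  height(3) = 1 + max(0, 2) = 3
  height(23) = 1 + max(-1, -1) = 0
  height(21) = 1 + max(3, 0) = 4
  height(39) = 1 + max(-1, -1) = 0
  height(43) = 1 + max(-1, -1) = 0
  height(48) = 1 + max(0, -1) = 1
  height(41) = 1 + max(0, 1) = 2
  height(32) = 1 + max(4, 2) = 5
Height = 5


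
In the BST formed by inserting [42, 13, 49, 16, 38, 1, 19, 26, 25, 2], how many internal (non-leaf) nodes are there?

Tree built from: [42, 13, 49, 16, 38, 1, 19, 26, 25, 2]
Tree (level-order array): [42, 13, 49, 1, 16, None, None, None, 2, None, 38, None, None, 19, None, None, 26, 25]
Rule: An internal node has at least one child.
Per-node child counts:
  node 42: 2 child(ren)
  node 13: 2 child(ren)
  node 1: 1 child(ren)
  node 2: 0 child(ren)
  node 16: 1 child(ren)
  node 38: 1 child(ren)
  node 19: 1 child(ren)
  node 26: 1 child(ren)
  node 25: 0 child(ren)
  node 49: 0 child(ren)
Matching nodes: [42, 13, 1, 16, 38, 19, 26]
Count of internal (non-leaf) nodes: 7


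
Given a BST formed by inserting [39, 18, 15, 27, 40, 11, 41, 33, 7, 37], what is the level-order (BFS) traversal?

Tree insertion order: [39, 18, 15, 27, 40, 11, 41, 33, 7, 37]
Tree (level-order array): [39, 18, 40, 15, 27, None, 41, 11, None, None, 33, None, None, 7, None, None, 37]
BFS from the root, enqueuing left then right child of each popped node:
  queue [39] -> pop 39, enqueue [18, 40], visited so far: [39]
  queue [18, 40] -> pop 18, enqueue [15, 27], visited so far: [39, 18]
  queue [40, 15, 27] -> pop 40, enqueue [41], visited so far: [39, 18, 40]
  queue [15, 27, 41] -> pop 15, enqueue [11], visited so far: [39, 18, 40, 15]
  queue [27, 41, 11] -> pop 27, enqueue [33], visited so far: [39, 18, 40, 15, 27]
  queue [41, 11, 33] -> pop 41, enqueue [none], visited so far: [39, 18, 40, 15, 27, 41]
  queue [11, 33] -> pop 11, enqueue [7], visited so far: [39, 18, 40, 15, 27, 41, 11]
  queue [33, 7] -> pop 33, enqueue [37], visited so far: [39, 18, 40, 15, 27, 41, 11, 33]
  queue [7, 37] -> pop 7, enqueue [none], visited so far: [39, 18, 40, 15, 27, 41, 11, 33, 7]
  queue [37] -> pop 37, enqueue [none], visited so far: [39, 18, 40, 15, 27, 41, 11, 33, 7, 37]
Result: [39, 18, 40, 15, 27, 41, 11, 33, 7, 37]


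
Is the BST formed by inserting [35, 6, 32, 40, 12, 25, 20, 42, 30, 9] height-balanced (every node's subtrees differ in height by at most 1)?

Tree (level-order array): [35, 6, 40, None, 32, None, 42, 12, None, None, None, 9, 25, None, None, 20, 30]
Definition: a tree is height-balanced if, at every node, |h(left) - h(right)| <= 1 (empty subtree has height -1).
Bottom-up per-node check:
  node 9: h_left=-1, h_right=-1, diff=0 [OK], height=0
  node 20: h_left=-1, h_right=-1, diff=0 [OK], height=0
  node 30: h_left=-1, h_right=-1, diff=0 [OK], height=0
  node 25: h_left=0, h_right=0, diff=0 [OK], height=1
  node 12: h_left=0, h_right=1, diff=1 [OK], height=2
  node 32: h_left=2, h_right=-1, diff=3 [FAIL (|2--1|=3 > 1)], height=3
  node 6: h_left=-1, h_right=3, diff=4 [FAIL (|-1-3|=4 > 1)], height=4
  node 42: h_left=-1, h_right=-1, diff=0 [OK], height=0
  node 40: h_left=-1, h_right=0, diff=1 [OK], height=1
  node 35: h_left=4, h_right=1, diff=3 [FAIL (|4-1|=3 > 1)], height=5
Node 32 violates the condition: |2 - -1| = 3 > 1.
Result: Not balanced


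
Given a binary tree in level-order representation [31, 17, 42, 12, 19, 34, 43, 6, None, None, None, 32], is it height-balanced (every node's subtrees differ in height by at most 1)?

Tree (level-order array): [31, 17, 42, 12, 19, 34, 43, 6, None, None, None, 32]
Definition: a tree is height-balanced if, at every node, |h(left) - h(right)| <= 1 (empty subtree has height -1).
Bottom-up per-node check:
  node 6: h_left=-1, h_right=-1, diff=0 [OK], height=0
  node 12: h_left=0, h_right=-1, diff=1 [OK], height=1
  node 19: h_left=-1, h_right=-1, diff=0 [OK], height=0
  node 17: h_left=1, h_right=0, diff=1 [OK], height=2
  node 32: h_left=-1, h_right=-1, diff=0 [OK], height=0
  node 34: h_left=0, h_right=-1, diff=1 [OK], height=1
  node 43: h_left=-1, h_right=-1, diff=0 [OK], height=0
  node 42: h_left=1, h_right=0, diff=1 [OK], height=2
  node 31: h_left=2, h_right=2, diff=0 [OK], height=3
All nodes satisfy the balance condition.
Result: Balanced


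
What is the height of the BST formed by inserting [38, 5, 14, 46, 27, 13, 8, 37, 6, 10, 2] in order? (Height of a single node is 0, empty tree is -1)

Insertion order: [38, 5, 14, 46, 27, 13, 8, 37, 6, 10, 2]
Tree (level-order array): [38, 5, 46, 2, 14, None, None, None, None, 13, 27, 8, None, None, 37, 6, 10]
Compute height bottom-up (empty subtree = -1):
  height(2) = 1 + max(-1, -1) = 0
  height(6) = 1 + max(-1, -1) = 0
  height(10) = 1 + max(-1, -1) = 0
  height(8) = 1 + max(0, 0) = 1
  height(13) = 1 + max(1, -1) = 2
  height(37) = 1 + max(-1, -1) = 0
  height(27) = 1 + max(-1, 0) = 1
  height(14) = 1 + max(2, 1) = 3
  height(5) = 1 + max(0, 3) = 4
  height(46) = 1 + max(-1, -1) = 0
  height(38) = 1 + max(4, 0) = 5
Height = 5


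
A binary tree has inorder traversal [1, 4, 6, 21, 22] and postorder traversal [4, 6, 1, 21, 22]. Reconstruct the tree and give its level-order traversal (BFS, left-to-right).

Inorder:   [1, 4, 6, 21, 22]
Postorder: [4, 6, 1, 21, 22]
Algorithm: postorder visits root last, so walk postorder right-to-left;
each value is the root of the current inorder slice — split it at that
value, recurse on the right subtree first, then the left.
Recursive splits:
  root=22; inorder splits into left=[1, 4, 6, 21], right=[]
  root=21; inorder splits into left=[1, 4, 6], right=[]
  root=1; inorder splits into left=[], right=[4, 6]
  root=6; inorder splits into left=[4], right=[]
  root=4; inorder splits into left=[], right=[]
Reconstructed level-order: [22, 21, 1, 6, 4]


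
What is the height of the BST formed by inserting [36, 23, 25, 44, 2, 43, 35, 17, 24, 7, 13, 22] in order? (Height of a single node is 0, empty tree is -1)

Insertion order: [36, 23, 25, 44, 2, 43, 35, 17, 24, 7, 13, 22]
Tree (level-order array): [36, 23, 44, 2, 25, 43, None, None, 17, 24, 35, None, None, 7, 22, None, None, None, None, None, 13]
Compute height bottom-up (empty subtree = -1):
  height(13) = 1 + max(-1, -1) = 0
  height(7) = 1 + max(-1, 0) = 1
  height(22) = 1 + max(-1, -1) = 0
  height(17) = 1 + max(1, 0) = 2
  height(2) = 1 + max(-1, 2) = 3
  height(24) = 1 + max(-1, -1) = 0
  height(35) = 1 + max(-1, -1) = 0
  height(25) = 1 + max(0, 0) = 1
  height(23) = 1 + max(3, 1) = 4
  height(43) = 1 + max(-1, -1) = 0
  height(44) = 1 + max(0, -1) = 1
  height(36) = 1 + max(4, 1) = 5
Height = 5


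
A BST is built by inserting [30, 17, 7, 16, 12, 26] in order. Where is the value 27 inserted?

Starting tree (level order): [30, 17, None, 7, 26, None, 16, None, None, 12]
Insertion path: 30 -> 17 -> 26
Result: insert 27 as right child of 26
Final tree (level order): [30, 17, None, 7, 26, None, 16, None, 27, 12]


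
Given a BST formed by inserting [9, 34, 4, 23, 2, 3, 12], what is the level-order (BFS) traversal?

Tree insertion order: [9, 34, 4, 23, 2, 3, 12]
Tree (level-order array): [9, 4, 34, 2, None, 23, None, None, 3, 12]
BFS from the root, enqueuing left then right child of each popped node:
  queue [9] -> pop 9, enqueue [4, 34], visited so far: [9]
  queue [4, 34] -> pop 4, enqueue [2], visited so far: [9, 4]
  queue [34, 2] -> pop 34, enqueue [23], visited so far: [9, 4, 34]
  queue [2, 23] -> pop 2, enqueue [3], visited so far: [9, 4, 34, 2]
  queue [23, 3] -> pop 23, enqueue [12], visited so far: [9, 4, 34, 2, 23]
  queue [3, 12] -> pop 3, enqueue [none], visited so far: [9, 4, 34, 2, 23, 3]
  queue [12] -> pop 12, enqueue [none], visited so far: [9, 4, 34, 2, 23, 3, 12]
Result: [9, 4, 34, 2, 23, 3, 12]


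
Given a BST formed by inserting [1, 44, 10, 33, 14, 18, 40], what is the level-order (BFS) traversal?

Tree insertion order: [1, 44, 10, 33, 14, 18, 40]
Tree (level-order array): [1, None, 44, 10, None, None, 33, 14, 40, None, 18]
BFS from the root, enqueuing left then right child of each popped node:
  queue [1] -> pop 1, enqueue [44], visited so far: [1]
  queue [44] -> pop 44, enqueue [10], visited so far: [1, 44]
  queue [10] -> pop 10, enqueue [33], visited so far: [1, 44, 10]
  queue [33] -> pop 33, enqueue [14, 40], visited so far: [1, 44, 10, 33]
  queue [14, 40] -> pop 14, enqueue [18], visited so far: [1, 44, 10, 33, 14]
  queue [40, 18] -> pop 40, enqueue [none], visited so far: [1, 44, 10, 33, 14, 40]
  queue [18] -> pop 18, enqueue [none], visited so far: [1, 44, 10, 33, 14, 40, 18]
Result: [1, 44, 10, 33, 14, 40, 18]


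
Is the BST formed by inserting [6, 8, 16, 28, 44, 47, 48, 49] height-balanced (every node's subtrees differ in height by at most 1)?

Tree (level-order array): [6, None, 8, None, 16, None, 28, None, 44, None, 47, None, 48, None, 49]
Definition: a tree is height-balanced if, at every node, |h(left) - h(right)| <= 1 (empty subtree has height -1).
Bottom-up per-node check:
  node 49: h_left=-1, h_right=-1, diff=0 [OK], height=0
  node 48: h_left=-1, h_right=0, diff=1 [OK], height=1
  node 47: h_left=-1, h_right=1, diff=2 [FAIL (|-1-1|=2 > 1)], height=2
  node 44: h_left=-1, h_right=2, diff=3 [FAIL (|-1-2|=3 > 1)], height=3
  node 28: h_left=-1, h_right=3, diff=4 [FAIL (|-1-3|=4 > 1)], height=4
  node 16: h_left=-1, h_right=4, diff=5 [FAIL (|-1-4|=5 > 1)], height=5
  node 8: h_left=-1, h_right=5, diff=6 [FAIL (|-1-5|=6 > 1)], height=6
  node 6: h_left=-1, h_right=6, diff=7 [FAIL (|-1-6|=7 > 1)], height=7
Node 47 violates the condition: |-1 - 1| = 2 > 1.
Result: Not balanced


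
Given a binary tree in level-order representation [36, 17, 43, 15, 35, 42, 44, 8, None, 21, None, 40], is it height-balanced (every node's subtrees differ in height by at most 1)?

Tree (level-order array): [36, 17, 43, 15, 35, 42, 44, 8, None, 21, None, 40]
Definition: a tree is height-balanced if, at every node, |h(left) - h(right)| <= 1 (empty subtree has height -1).
Bottom-up per-node check:
  node 8: h_left=-1, h_right=-1, diff=0 [OK], height=0
  node 15: h_left=0, h_right=-1, diff=1 [OK], height=1
  node 21: h_left=-1, h_right=-1, diff=0 [OK], height=0
  node 35: h_left=0, h_right=-1, diff=1 [OK], height=1
  node 17: h_left=1, h_right=1, diff=0 [OK], height=2
  node 40: h_left=-1, h_right=-1, diff=0 [OK], height=0
  node 42: h_left=0, h_right=-1, diff=1 [OK], height=1
  node 44: h_left=-1, h_right=-1, diff=0 [OK], height=0
  node 43: h_left=1, h_right=0, diff=1 [OK], height=2
  node 36: h_left=2, h_right=2, diff=0 [OK], height=3
All nodes satisfy the balance condition.
Result: Balanced


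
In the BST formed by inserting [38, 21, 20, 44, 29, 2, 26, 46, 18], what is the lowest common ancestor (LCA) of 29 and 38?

Tree insertion order: [38, 21, 20, 44, 29, 2, 26, 46, 18]
Tree (level-order array): [38, 21, 44, 20, 29, None, 46, 2, None, 26, None, None, None, None, 18]
In a BST, the LCA of p=29, q=38 is the first node v on the
root-to-leaf path with p <= v <= q (go left if both < v, right if both > v).
Walk from root:
  at 38: 29 <= 38 <= 38, this is the LCA
LCA = 38


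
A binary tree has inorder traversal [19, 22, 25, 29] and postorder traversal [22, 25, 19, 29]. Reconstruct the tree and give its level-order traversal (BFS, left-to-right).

Inorder:   [19, 22, 25, 29]
Postorder: [22, 25, 19, 29]
Algorithm: postorder visits root last, so walk postorder right-to-left;
each value is the root of the current inorder slice — split it at that
value, recurse on the right subtree first, then the left.
Recursive splits:
  root=29; inorder splits into left=[19, 22, 25], right=[]
  root=19; inorder splits into left=[], right=[22, 25]
  root=25; inorder splits into left=[22], right=[]
  root=22; inorder splits into left=[], right=[]
Reconstructed level-order: [29, 19, 25, 22]


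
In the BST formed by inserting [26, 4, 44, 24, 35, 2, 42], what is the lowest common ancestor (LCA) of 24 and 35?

Tree insertion order: [26, 4, 44, 24, 35, 2, 42]
Tree (level-order array): [26, 4, 44, 2, 24, 35, None, None, None, None, None, None, 42]
In a BST, the LCA of p=24, q=35 is the first node v on the
root-to-leaf path with p <= v <= q (go left if both < v, right if both > v).
Walk from root:
  at 26: 24 <= 26 <= 35, this is the LCA
LCA = 26


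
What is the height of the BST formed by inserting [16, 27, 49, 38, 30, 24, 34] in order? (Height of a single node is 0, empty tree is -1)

Insertion order: [16, 27, 49, 38, 30, 24, 34]
Tree (level-order array): [16, None, 27, 24, 49, None, None, 38, None, 30, None, None, 34]
Compute height bottom-up (empty subtree = -1):
  height(24) = 1 + max(-1, -1) = 0
  height(34) = 1 + max(-1, -1) = 0
  height(30) = 1 + max(-1, 0) = 1
  height(38) = 1 + max(1, -1) = 2
  height(49) = 1 + max(2, -1) = 3
  height(27) = 1 + max(0, 3) = 4
  height(16) = 1 + max(-1, 4) = 5
Height = 5


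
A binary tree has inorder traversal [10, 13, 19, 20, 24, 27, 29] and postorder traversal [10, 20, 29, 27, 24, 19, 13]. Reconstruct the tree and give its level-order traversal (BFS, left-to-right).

Inorder:   [10, 13, 19, 20, 24, 27, 29]
Postorder: [10, 20, 29, 27, 24, 19, 13]
Algorithm: postorder visits root last, so walk postorder right-to-left;
each value is the root of the current inorder slice — split it at that
value, recurse on the right subtree first, then the left.
Recursive splits:
  root=13; inorder splits into left=[10], right=[19, 20, 24, 27, 29]
  root=19; inorder splits into left=[], right=[20, 24, 27, 29]
  root=24; inorder splits into left=[20], right=[27, 29]
  root=27; inorder splits into left=[], right=[29]
  root=29; inorder splits into left=[], right=[]
  root=20; inorder splits into left=[], right=[]
  root=10; inorder splits into left=[], right=[]
Reconstructed level-order: [13, 10, 19, 24, 20, 27, 29]


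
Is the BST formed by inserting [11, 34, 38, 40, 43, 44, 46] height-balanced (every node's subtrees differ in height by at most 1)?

Tree (level-order array): [11, None, 34, None, 38, None, 40, None, 43, None, 44, None, 46]
Definition: a tree is height-balanced if, at every node, |h(left) - h(right)| <= 1 (empty subtree has height -1).
Bottom-up per-node check:
  node 46: h_left=-1, h_right=-1, diff=0 [OK], height=0
  node 44: h_left=-1, h_right=0, diff=1 [OK], height=1
  node 43: h_left=-1, h_right=1, diff=2 [FAIL (|-1-1|=2 > 1)], height=2
  node 40: h_left=-1, h_right=2, diff=3 [FAIL (|-1-2|=3 > 1)], height=3
  node 38: h_left=-1, h_right=3, diff=4 [FAIL (|-1-3|=4 > 1)], height=4
  node 34: h_left=-1, h_right=4, diff=5 [FAIL (|-1-4|=5 > 1)], height=5
  node 11: h_left=-1, h_right=5, diff=6 [FAIL (|-1-5|=6 > 1)], height=6
Node 43 violates the condition: |-1 - 1| = 2 > 1.
Result: Not balanced


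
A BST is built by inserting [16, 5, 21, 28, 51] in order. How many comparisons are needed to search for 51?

Search path for 51: 16 -> 21 -> 28 -> 51
Found: True
Comparisons: 4


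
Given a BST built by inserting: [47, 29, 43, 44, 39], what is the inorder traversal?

Tree insertion order: [47, 29, 43, 44, 39]
Tree (level-order array): [47, 29, None, None, 43, 39, 44]
Inorder traversal: [29, 39, 43, 44, 47]


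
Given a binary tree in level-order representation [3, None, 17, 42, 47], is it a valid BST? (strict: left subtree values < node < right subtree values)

Level-order array: [3, None, 17, 42, 47]
Validate using subtree bounds (lo, hi): at each node, require lo < value < hi,
then recurse left with hi=value and right with lo=value.
Preorder trace (stopping at first violation):
  at node 3 with bounds (-inf, +inf): OK
  at node 17 with bounds (3, +inf): OK
  at node 42 with bounds (3, 17): VIOLATION
Node 42 violates its bound: not (3 < 42 < 17).
Result: Not a valid BST


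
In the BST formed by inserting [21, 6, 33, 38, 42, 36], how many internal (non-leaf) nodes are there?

Tree built from: [21, 6, 33, 38, 42, 36]
Tree (level-order array): [21, 6, 33, None, None, None, 38, 36, 42]
Rule: An internal node has at least one child.
Per-node child counts:
  node 21: 2 child(ren)
  node 6: 0 child(ren)
  node 33: 1 child(ren)
  node 38: 2 child(ren)
  node 36: 0 child(ren)
  node 42: 0 child(ren)
Matching nodes: [21, 33, 38]
Count of internal (non-leaf) nodes: 3


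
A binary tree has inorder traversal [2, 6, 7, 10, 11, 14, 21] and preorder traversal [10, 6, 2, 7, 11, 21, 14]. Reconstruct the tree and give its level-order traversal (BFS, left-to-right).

Inorder:  [2, 6, 7, 10, 11, 14, 21]
Preorder: [10, 6, 2, 7, 11, 21, 14]
Algorithm: preorder visits root first, so consume preorder in order;
for each root, split the current inorder slice at that value into
left-subtree inorder and right-subtree inorder, then recurse.
Recursive splits:
  root=10; inorder splits into left=[2, 6, 7], right=[11, 14, 21]
  root=6; inorder splits into left=[2], right=[7]
  root=2; inorder splits into left=[], right=[]
  root=7; inorder splits into left=[], right=[]
  root=11; inorder splits into left=[], right=[14, 21]
  root=21; inorder splits into left=[14], right=[]
  root=14; inorder splits into left=[], right=[]
Reconstructed level-order: [10, 6, 11, 2, 7, 21, 14]


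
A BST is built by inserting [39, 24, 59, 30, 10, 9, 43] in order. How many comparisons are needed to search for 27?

Search path for 27: 39 -> 24 -> 30
Found: False
Comparisons: 3


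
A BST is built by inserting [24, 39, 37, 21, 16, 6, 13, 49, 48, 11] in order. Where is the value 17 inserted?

Starting tree (level order): [24, 21, 39, 16, None, 37, 49, 6, None, None, None, 48, None, None, 13, None, None, 11]
Insertion path: 24 -> 21 -> 16
Result: insert 17 as right child of 16
Final tree (level order): [24, 21, 39, 16, None, 37, 49, 6, 17, None, None, 48, None, None, 13, None, None, None, None, 11]


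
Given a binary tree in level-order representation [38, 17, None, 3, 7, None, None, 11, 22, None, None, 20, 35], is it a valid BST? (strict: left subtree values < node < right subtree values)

Level-order array: [38, 17, None, 3, 7, None, None, 11, 22, None, None, 20, 35]
Validate using subtree bounds (lo, hi): at each node, require lo < value < hi,
then recurse left with hi=value and right with lo=value.
Preorder trace (stopping at first violation):
  at node 38 with bounds (-inf, +inf): OK
  at node 17 with bounds (-inf, 38): OK
  at node 3 with bounds (-inf, 17): OK
  at node 7 with bounds (17, 38): VIOLATION
Node 7 violates its bound: not (17 < 7 < 38).
Result: Not a valid BST


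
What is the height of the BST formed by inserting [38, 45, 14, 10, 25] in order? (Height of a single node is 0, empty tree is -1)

Insertion order: [38, 45, 14, 10, 25]
Tree (level-order array): [38, 14, 45, 10, 25]
Compute height bottom-up (empty subtree = -1):
  height(10) = 1 + max(-1, -1) = 0
  height(25) = 1 + max(-1, -1) = 0
  height(14) = 1 + max(0, 0) = 1
  height(45) = 1 + max(-1, -1) = 0
  height(38) = 1 + max(1, 0) = 2
Height = 2


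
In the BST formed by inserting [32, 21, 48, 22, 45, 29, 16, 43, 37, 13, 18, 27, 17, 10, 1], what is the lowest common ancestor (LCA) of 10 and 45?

Tree insertion order: [32, 21, 48, 22, 45, 29, 16, 43, 37, 13, 18, 27, 17, 10, 1]
Tree (level-order array): [32, 21, 48, 16, 22, 45, None, 13, 18, None, 29, 43, None, 10, None, 17, None, 27, None, 37, None, 1]
In a BST, the LCA of p=10, q=45 is the first node v on the
root-to-leaf path with p <= v <= q (go left if both < v, right if both > v).
Walk from root:
  at 32: 10 <= 32 <= 45, this is the LCA
LCA = 32


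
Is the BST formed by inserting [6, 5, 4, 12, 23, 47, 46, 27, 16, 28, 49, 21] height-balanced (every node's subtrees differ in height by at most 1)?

Tree (level-order array): [6, 5, 12, 4, None, None, 23, None, None, 16, 47, None, 21, 46, 49, None, None, 27, None, None, None, None, 28]
Definition: a tree is height-balanced if, at every node, |h(left) - h(right)| <= 1 (empty subtree has height -1).
Bottom-up per-node check:
  node 4: h_left=-1, h_right=-1, diff=0 [OK], height=0
  node 5: h_left=0, h_right=-1, diff=1 [OK], height=1
  node 21: h_left=-1, h_right=-1, diff=0 [OK], height=0
  node 16: h_left=-1, h_right=0, diff=1 [OK], height=1
  node 28: h_left=-1, h_right=-1, diff=0 [OK], height=0
  node 27: h_left=-1, h_right=0, diff=1 [OK], height=1
  node 46: h_left=1, h_right=-1, diff=2 [FAIL (|1--1|=2 > 1)], height=2
  node 49: h_left=-1, h_right=-1, diff=0 [OK], height=0
  node 47: h_left=2, h_right=0, diff=2 [FAIL (|2-0|=2 > 1)], height=3
  node 23: h_left=1, h_right=3, diff=2 [FAIL (|1-3|=2 > 1)], height=4
  node 12: h_left=-1, h_right=4, diff=5 [FAIL (|-1-4|=5 > 1)], height=5
  node 6: h_left=1, h_right=5, diff=4 [FAIL (|1-5|=4 > 1)], height=6
Node 46 violates the condition: |1 - -1| = 2 > 1.
Result: Not balanced


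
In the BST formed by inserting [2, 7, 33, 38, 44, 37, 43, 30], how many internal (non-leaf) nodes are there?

Tree built from: [2, 7, 33, 38, 44, 37, 43, 30]
Tree (level-order array): [2, None, 7, None, 33, 30, 38, None, None, 37, 44, None, None, 43]
Rule: An internal node has at least one child.
Per-node child counts:
  node 2: 1 child(ren)
  node 7: 1 child(ren)
  node 33: 2 child(ren)
  node 30: 0 child(ren)
  node 38: 2 child(ren)
  node 37: 0 child(ren)
  node 44: 1 child(ren)
  node 43: 0 child(ren)
Matching nodes: [2, 7, 33, 38, 44]
Count of internal (non-leaf) nodes: 5


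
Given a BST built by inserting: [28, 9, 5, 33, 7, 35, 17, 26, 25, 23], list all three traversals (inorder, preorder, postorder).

Tree insertion order: [28, 9, 5, 33, 7, 35, 17, 26, 25, 23]
Tree (level-order array): [28, 9, 33, 5, 17, None, 35, None, 7, None, 26, None, None, None, None, 25, None, 23]
Inorder (L, root, R): [5, 7, 9, 17, 23, 25, 26, 28, 33, 35]
Preorder (root, L, R): [28, 9, 5, 7, 17, 26, 25, 23, 33, 35]
Postorder (L, R, root): [7, 5, 23, 25, 26, 17, 9, 35, 33, 28]


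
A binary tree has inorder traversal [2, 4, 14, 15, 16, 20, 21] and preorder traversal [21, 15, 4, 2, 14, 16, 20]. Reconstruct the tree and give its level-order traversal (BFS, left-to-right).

Inorder:  [2, 4, 14, 15, 16, 20, 21]
Preorder: [21, 15, 4, 2, 14, 16, 20]
Algorithm: preorder visits root first, so consume preorder in order;
for each root, split the current inorder slice at that value into
left-subtree inorder and right-subtree inorder, then recurse.
Recursive splits:
  root=21; inorder splits into left=[2, 4, 14, 15, 16, 20], right=[]
  root=15; inorder splits into left=[2, 4, 14], right=[16, 20]
  root=4; inorder splits into left=[2], right=[14]
  root=2; inorder splits into left=[], right=[]
  root=14; inorder splits into left=[], right=[]
  root=16; inorder splits into left=[], right=[20]
  root=20; inorder splits into left=[], right=[]
Reconstructed level-order: [21, 15, 4, 16, 2, 14, 20]


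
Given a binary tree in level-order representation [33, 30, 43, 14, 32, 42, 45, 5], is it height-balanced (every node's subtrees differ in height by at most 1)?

Tree (level-order array): [33, 30, 43, 14, 32, 42, 45, 5]
Definition: a tree is height-balanced if, at every node, |h(left) - h(right)| <= 1 (empty subtree has height -1).
Bottom-up per-node check:
  node 5: h_left=-1, h_right=-1, diff=0 [OK], height=0
  node 14: h_left=0, h_right=-1, diff=1 [OK], height=1
  node 32: h_left=-1, h_right=-1, diff=0 [OK], height=0
  node 30: h_left=1, h_right=0, diff=1 [OK], height=2
  node 42: h_left=-1, h_right=-1, diff=0 [OK], height=0
  node 45: h_left=-1, h_right=-1, diff=0 [OK], height=0
  node 43: h_left=0, h_right=0, diff=0 [OK], height=1
  node 33: h_left=2, h_right=1, diff=1 [OK], height=3
All nodes satisfy the balance condition.
Result: Balanced


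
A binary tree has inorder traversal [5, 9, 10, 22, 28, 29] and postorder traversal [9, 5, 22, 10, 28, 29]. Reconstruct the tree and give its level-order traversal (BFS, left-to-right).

Inorder:   [5, 9, 10, 22, 28, 29]
Postorder: [9, 5, 22, 10, 28, 29]
Algorithm: postorder visits root last, so walk postorder right-to-left;
each value is the root of the current inorder slice — split it at that
value, recurse on the right subtree first, then the left.
Recursive splits:
  root=29; inorder splits into left=[5, 9, 10, 22, 28], right=[]
  root=28; inorder splits into left=[5, 9, 10, 22], right=[]
  root=10; inorder splits into left=[5, 9], right=[22]
  root=22; inorder splits into left=[], right=[]
  root=5; inorder splits into left=[], right=[9]
  root=9; inorder splits into left=[], right=[]
Reconstructed level-order: [29, 28, 10, 5, 22, 9]


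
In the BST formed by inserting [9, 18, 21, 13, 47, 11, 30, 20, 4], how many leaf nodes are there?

Tree built from: [9, 18, 21, 13, 47, 11, 30, 20, 4]
Tree (level-order array): [9, 4, 18, None, None, 13, 21, 11, None, 20, 47, None, None, None, None, 30]
Rule: A leaf has 0 children.
Per-node child counts:
  node 9: 2 child(ren)
  node 4: 0 child(ren)
  node 18: 2 child(ren)
  node 13: 1 child(ren)
  node 11: 0 child(ren)
  node 21: 2 child(ren)
  node 20: 0 child(ren)
  node 47: 1 child(ren)
  node 30: 0 child(ren)
Matching nodes: [4, 11, 20, 30]
Count of leaf nodes: 4
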